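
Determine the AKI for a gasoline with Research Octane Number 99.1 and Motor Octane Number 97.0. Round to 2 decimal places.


AKI = (RON + MON) / 2
AKI = (99.1 + 97.0) / 2
AKI = 196.1 / 2 = 98.05


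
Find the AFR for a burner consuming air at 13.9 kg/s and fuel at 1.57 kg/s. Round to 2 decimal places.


AFR = m_air / m_fuel
AFR = 13.9 / 1.57 = 8.85


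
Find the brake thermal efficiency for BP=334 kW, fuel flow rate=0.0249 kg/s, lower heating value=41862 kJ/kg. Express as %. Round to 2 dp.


eta_BTE = (BP / (mf * LHV)) * 100
Denominator = 0.0249 * 41862 = 1042.3638 kW
eta_BTE = (334 / 1042.3638) * 100 = 32.04%


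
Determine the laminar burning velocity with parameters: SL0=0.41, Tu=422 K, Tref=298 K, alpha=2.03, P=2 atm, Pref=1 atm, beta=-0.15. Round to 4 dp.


SL = SL0 * (Tu/Tref)^alpha * (P/Pref)^beta
T ratio = 422/298 = 1.41610738
(T ratio)^alpha = 1.41610738^2.03 = 2.026400
(P/Pref)^beta = 2^(-0.15) = 0.901250
SL = 0.41 * 2.026400 * 0.901250 = 0.7488 m/s


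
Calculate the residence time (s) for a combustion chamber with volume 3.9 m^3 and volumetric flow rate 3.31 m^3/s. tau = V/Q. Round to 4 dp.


tau = V / Q_flow
tau = 3.9 / 3.31 = 1.1782 s


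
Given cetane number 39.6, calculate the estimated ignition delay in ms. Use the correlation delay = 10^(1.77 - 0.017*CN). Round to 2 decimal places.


delay = 10^(1.77 - 0.017*CN)
Exponent = 1.77 - 0.017*39.6 = 1.0968
delay = 10^1.0968 = 12.50 ms


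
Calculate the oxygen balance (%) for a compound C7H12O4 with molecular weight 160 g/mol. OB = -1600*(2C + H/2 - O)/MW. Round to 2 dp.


OB = -1600 * (2C + H/2 - O) / MW
Inner = 2*7 + 12/2 - 4 = 16.00
OB = -1600 * 16.00 / 160 = -160.00%


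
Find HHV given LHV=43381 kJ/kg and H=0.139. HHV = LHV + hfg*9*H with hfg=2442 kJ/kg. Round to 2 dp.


HHV = LHV + hfg * 9 * H
Water addition = 2442 * 9 * 0.139 = 3054.942 kJ/kg
HHV = 43381 + 3054.942 = 46435.94 kJ/kg


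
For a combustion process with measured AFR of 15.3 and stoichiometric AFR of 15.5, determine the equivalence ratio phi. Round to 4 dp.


phi = AFR_stoich / AFR_actual
phi = 15.5 / 15.3 = 1.0131


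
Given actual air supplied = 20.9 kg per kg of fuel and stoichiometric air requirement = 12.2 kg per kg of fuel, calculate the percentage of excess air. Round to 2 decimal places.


Excess air = actual - stoichiometric = 20.9 - 12.2 = 8.70 kg/kg fuel
Excess air % = (excess / stoich) * 100 = (8.70 / 12.2) * 100 = 71.31%


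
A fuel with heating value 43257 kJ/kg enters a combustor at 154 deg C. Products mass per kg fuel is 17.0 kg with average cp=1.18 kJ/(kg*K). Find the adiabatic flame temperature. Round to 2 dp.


T_ad = T_in + Hc / (m_p * cp)
Denominator = 17.0 * 1.18 = 20.0600
Temperature rise = 43257 / 20.0600 = 2156.38 K
T_ad = 154 + 2156.38 = 2310.38 deg C


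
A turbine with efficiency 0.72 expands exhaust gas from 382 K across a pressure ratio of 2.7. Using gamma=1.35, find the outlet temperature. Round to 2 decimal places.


T_out = T_in * (1 - eta * (1 - PR^(-(gamma-1)/gamma)))
Exponent = -(1.35-1)/1.35 = -0.25925926
PR^exp = 2.7^(-0.25925926) = 0.77297411
Factor = 1 - 0.72*(1 - 0.77297411) = 0.83654136
T_out = 382 * 0.83654136 = 319.56 K


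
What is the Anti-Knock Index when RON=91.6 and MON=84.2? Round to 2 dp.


AKI = (RON + MON) / 2
AKI = (91.6 + 84.2) / 2
AKI = 175.8 / 2 = 87.90


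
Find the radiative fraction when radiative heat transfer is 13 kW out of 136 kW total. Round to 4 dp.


f_rad = Q_rad / Q_total
f_rad = 13 / 136 = 0.0956


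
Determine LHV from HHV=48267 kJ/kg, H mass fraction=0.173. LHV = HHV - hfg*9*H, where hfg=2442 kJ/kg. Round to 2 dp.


LHV = HHV - hfg * 9 * H
Water correction = 2442 * 9 * 0.173 = 3802.194 kJ/kg
LHV = 48267 - 3802.194 = 44464.81 kJ/kg


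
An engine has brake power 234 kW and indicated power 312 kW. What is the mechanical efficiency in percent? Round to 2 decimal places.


eta_mech = (BP / IP) * 100
Ratio = 234 / 312 = 0.7500
eta_mech = 0.7500 * 100 = 75.00%


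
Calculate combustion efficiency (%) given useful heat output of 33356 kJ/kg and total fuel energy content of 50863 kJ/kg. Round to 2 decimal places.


Efficiency = (Q_useful / Q_fuel) * 100
Efficiency = (33356 / 50863) * 100
Efficiency = 0.6558 * 100 = 65.58%


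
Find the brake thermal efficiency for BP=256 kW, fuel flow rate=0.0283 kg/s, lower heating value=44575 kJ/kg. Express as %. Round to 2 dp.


eta_BTE = (BP / (mf * LHV)) * 100
Denominator = 0.0283 * 44575 = 1261.4725 kW
eta_BTE = (256 / 1261.4725) * 100 = 20.29%


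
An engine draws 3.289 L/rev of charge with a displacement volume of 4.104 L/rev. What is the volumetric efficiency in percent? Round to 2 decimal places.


eta_v = (V_actual / V_disp) * 100
Ratio = 3.289 / 4.104 = 0.8014
eta_v = 0.8014 * 100 = 80.14%


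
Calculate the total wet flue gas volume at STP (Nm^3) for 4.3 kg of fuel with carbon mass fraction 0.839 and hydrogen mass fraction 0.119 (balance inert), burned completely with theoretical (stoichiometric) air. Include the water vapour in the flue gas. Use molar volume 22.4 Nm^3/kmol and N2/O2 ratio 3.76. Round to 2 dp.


Per kg fuel: CO2 = (C/12 kmol)*22.4 = (0.839/12)*22.4 = 1.56613 Nm^3
Per kg fuel: H2O = (H/2 kmol)*22.4 = (0.119/2)*22.4 = 1.33280 Nm^3
O2 needed per kg fuel = C/12 + H/4 = 0.839/12 + 0.119/4 = 0.09966667 kmol
Per kg fuel: N2 = O2*3.76*22.4 = 0.09966667*3.76*22.4 = 8.39433 Nm^3
Total per kg = 1.56613 + 1.33280 + 8.39433 = 11.29326 Nm^3
Total = 11.29326 * 4.3 = 48.56 Nm^3


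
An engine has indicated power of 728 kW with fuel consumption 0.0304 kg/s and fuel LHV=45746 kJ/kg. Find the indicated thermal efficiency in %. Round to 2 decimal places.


eta_ith = (IP / (mf * LHV)) * 100
Denominator = 0.0304 * 45746 = 1390.6784 kW
eta_ith = (728 / 1390.6784) * 100 = 52.35%


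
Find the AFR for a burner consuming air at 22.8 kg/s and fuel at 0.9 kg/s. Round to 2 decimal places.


AFR = m_air / m_fuel
AFR = 22.8 / 0.9 = 25.33


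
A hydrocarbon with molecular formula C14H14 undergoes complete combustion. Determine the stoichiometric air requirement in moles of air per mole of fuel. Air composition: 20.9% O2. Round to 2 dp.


Balanced combustion: C14H14 + 17.5 O2 -> 14 CO2 + 7 H2O
O2 needed = C + H/4 = 14 + 14/4 = 17.50 moles
Air moles = O2 / 0.209 = 17.50 / 0.209 = 83.73 moles air


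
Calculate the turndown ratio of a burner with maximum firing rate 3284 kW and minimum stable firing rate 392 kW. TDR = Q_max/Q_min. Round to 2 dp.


TDR = Q_max / Q_min
TDR = 3284 / 392 = 8.38


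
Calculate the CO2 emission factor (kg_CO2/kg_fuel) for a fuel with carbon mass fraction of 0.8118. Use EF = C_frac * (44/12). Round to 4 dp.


EF = C_frac * (M_CO2 / M_C)
EF = 0.8118 * (44/12)
EF = 0.8118 * 3.666667 = 2.9766 kg_CO2/kg_fuel


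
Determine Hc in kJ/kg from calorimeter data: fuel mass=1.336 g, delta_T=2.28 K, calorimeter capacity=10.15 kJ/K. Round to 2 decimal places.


Hc = C_cal * delta_T / m_fuel
Q_released = 10.15 * 2.28 = 23.1420 kJ
m_fuel = 1.336 g = 1.336/1000 kg = 0.001336 kg
Hc = 23.1420 / 0.001336 = 17321.86 kJ/kg


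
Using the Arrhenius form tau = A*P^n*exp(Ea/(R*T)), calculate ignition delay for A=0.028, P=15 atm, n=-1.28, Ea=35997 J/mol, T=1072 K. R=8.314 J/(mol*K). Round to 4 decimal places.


tau = A * P^n * exp(Ea/(R*T))
P^n = 15^(-1.28) = 0.03123224
Ea/(R*T) = 35997/(8.314*1072) = 4.038885
exp(Ea/(R*T)) = 56.763025
tau = 0.028 * 0.03123224 * 56.763025 = 0.0496 ms


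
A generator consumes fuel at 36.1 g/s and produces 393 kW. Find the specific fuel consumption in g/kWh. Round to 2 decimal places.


SFC = (mf / BP) * 3600
Rate = 36.1 / 393 = 0.091858 g/(s*kW)
SFC = 0.091858 * 3600 = 330.69 g/kWh


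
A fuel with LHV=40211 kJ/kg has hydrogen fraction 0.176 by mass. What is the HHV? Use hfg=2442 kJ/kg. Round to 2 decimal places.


HHV = LHV + hfg * 9 * H
Water addition = 2442 * 9 * 0.176 = 3868.128 kJ/kg
HHV = 40211 + 3868.128 = 44079.13 kJ/kg


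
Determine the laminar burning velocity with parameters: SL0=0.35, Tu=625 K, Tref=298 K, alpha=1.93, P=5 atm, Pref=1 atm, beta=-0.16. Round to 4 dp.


SL = SL0 * (Tu/Tref)^alpha * (P/Pref)^beta
T ratio = 625/298 = 2.09731544
(T ratio)^alpha = 2.09731544^1.93 = 4.176486
(P/Pref)^beta = 5^(-0.16) = 0.772974
SL = 0.35 * 4.176486 * 0.772974 = 1.1299 m/s


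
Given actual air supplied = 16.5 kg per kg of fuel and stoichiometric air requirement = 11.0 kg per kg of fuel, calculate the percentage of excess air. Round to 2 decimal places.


Excess air = actual - stoichiometric = 16.5 - 11.0 = 5.50 kg/kg fuel
Excess air % = (excess / stoich) * 100 = (5.50 / 11.0) * 100 = 50.00%


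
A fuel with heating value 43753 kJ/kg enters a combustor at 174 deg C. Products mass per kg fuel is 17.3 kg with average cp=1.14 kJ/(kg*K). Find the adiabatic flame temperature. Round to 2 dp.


T_ad = T_in + Hc / (m_p * cp)
Denominator = 17.3 * 1.14 = 19.7220
Temperature rise = 43753 / 19.7220 = 2218.49 K
T_ad = 174 + 2218.49 = 2392.49 deg C


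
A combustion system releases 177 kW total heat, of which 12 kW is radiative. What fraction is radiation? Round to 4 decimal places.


f_rad = Q_rad / Q_total
f_rad = 12 / 177 = 0.0678


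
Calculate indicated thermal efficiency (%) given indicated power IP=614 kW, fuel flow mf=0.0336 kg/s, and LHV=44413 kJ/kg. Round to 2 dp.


eta_ith = (IP / (mf * LHV)) * 100
Denominator = 0.0336 * 44413 = 1492.2768 kW
eta_ith = (614 / 1492.2768) * 100 = 41.15%


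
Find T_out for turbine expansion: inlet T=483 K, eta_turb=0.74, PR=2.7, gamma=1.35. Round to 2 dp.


T_out = T_in * (1 - eta * (1 - PR^(-(gamma-1)/gamma)))
Exponent = -(1.35-1)/1.35 = -0.25925926
PR^exp = 2.7^(-0.25925926) = 0.77297411
Factor = 1 - 0.74*(1 - 0.77297411) = 0.83200084
T_out = 483 * 0.83200084 = 401.86 K


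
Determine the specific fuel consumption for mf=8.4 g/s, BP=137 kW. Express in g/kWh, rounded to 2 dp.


SFC = (mf / BP) * 3600
Rate = 8.4 / 137 = 0.061314 g/(s*kW)
SFC = 0.061314 * 3600 = 220.73 g/kWh


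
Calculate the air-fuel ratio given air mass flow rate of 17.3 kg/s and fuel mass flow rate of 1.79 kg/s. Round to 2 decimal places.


AFR = m_air / m_fuel
AFR = 17.3 / 1.79 = 9.66


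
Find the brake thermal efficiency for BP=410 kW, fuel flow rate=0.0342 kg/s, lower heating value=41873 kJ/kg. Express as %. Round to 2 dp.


eta_BTE = (BP / (mf * LHV)) * 100
Denominator = 0.0342 * 41873 = 1432.0566 kW
eta_BTE = (410 / 1432.0566) * 100 = 28.63%


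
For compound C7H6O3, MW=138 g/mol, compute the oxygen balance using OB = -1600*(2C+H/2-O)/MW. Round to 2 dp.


OB = -1600 * (2C + H/2 - O) / MW
Inner = 2*7 + 6/2 - 3 = 14.00
OB = -1600 * 14.00 / 138 = -162.32%


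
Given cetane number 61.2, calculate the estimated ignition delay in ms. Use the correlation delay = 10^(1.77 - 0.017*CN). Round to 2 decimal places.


delay = 10^(1.77 - 0.017*CN)
Exponent = 1.77 - 0.017*61.2 = 0.7296
delay = 10^0.7296 = 5.37 ms


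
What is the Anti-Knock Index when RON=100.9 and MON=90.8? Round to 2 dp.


AKI = (RON + MON) / 2
AKI = (100.9 + 90.8) / 2
AKI = 191.7 / 2 = 95.85


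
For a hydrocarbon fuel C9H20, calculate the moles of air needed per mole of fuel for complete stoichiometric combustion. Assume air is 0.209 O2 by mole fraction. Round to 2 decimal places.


Balanced combustion: C9H20 + 14 O2 -> 9 CO2 + 10 H2O
O2 needed = C + H/4 = 9 + 20/4 = 14.00 moles
Air moles = O2 / 0.209 = 14.00 / 0.209 = 66.99 moles air


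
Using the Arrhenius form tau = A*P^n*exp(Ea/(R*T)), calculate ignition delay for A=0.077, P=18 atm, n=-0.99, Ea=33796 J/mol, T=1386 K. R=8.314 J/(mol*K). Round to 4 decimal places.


tau = A * P^n * exp(Ea/(R*T))
P^n = 18^(-0.99) = 0.05718475
Ea/(R*T) = 33796/(8.314*1386) = 2.932865
exp(Ea/(R*T)) = 18.781359
tau = 0.077 * 0.05718475 * 18.781359 = 0.0827 ms


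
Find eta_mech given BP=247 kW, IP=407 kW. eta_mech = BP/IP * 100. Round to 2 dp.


eta_mech = (BP / IP) * 100
Ratio = 247 / 407 = 0.6069
eta_mech = 0.6069 * 100 = 60.69%


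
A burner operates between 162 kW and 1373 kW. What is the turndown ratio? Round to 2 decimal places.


TDR = Q_max / Q_min
TDR = 1373 / 162 = 8.48


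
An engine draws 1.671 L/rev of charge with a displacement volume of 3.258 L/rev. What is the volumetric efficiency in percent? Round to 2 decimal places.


eta_v = (V_actual / V_disp) * 100
Ratio = 1.671 / 3.258 = 0.5129
eta_v = 0.5129 * 100 = 51.29%


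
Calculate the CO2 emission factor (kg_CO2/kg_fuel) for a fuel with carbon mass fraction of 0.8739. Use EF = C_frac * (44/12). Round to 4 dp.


EF = C_frac * (M_CO2 / M_C)
EF = 0.8739 * (44/12)
EF = 0.8739 * 3.666667 = 3.2043 kg_CO2/kg_fuel


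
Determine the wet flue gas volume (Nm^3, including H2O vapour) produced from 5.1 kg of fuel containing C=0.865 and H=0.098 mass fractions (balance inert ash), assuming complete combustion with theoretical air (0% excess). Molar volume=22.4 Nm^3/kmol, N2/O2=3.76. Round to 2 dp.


Per kg fuel: CO2 = (C/12 kmol)*22.4 = (0.865/12)*22.4 = 1.61467 Nm^3
Per kg fuel: H2O = (H/2 kmol)*22.4 = (0.098/2)*22.4 = 1.09760 Nm^3
O2 needed per kg fuel = C/12 + H/4 = 0.865/12 + 0.098/4 = 0.09658333 kmol
Per kg fuel: N2 = O2*3.76*22.4 = 0.09658333*3.76*22.4 = 8.13463 Nm^3
Total per kg = 1.61467 + 1.09760 + 8.13463 = 10.84690 Nm^3
Total = 10.84690 * 5.1 = 55.32 Nm^3


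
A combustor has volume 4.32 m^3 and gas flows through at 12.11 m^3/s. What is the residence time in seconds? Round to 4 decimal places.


tau = V / Q_flow
tau = 4.32 / 12.11 = 0.3567 s


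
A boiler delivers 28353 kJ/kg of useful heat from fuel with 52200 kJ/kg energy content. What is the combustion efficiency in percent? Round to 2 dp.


Efficiency = (Q_useful / Q_fuel) * 100
Efficiency = (28353 / 52200) * 100
Efficiency = 0.5432 * 100 = 54.32%


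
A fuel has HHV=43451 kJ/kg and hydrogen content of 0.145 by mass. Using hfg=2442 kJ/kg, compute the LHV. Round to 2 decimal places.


LHV = HHV - hfg * 9 * H
Water correction = 2442 * 9 * 0.145 = 3186.810 kJ/kg
LHV = 43451 - 3186.810 = 40264.19 kJ/kg


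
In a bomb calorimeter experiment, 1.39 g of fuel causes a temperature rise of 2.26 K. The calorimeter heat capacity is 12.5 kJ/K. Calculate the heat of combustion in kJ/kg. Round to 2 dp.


Hc = C_cal * delta_T / m_fuel
Q_released = 12.5 * 2.26 = 28.2500 kJ
m_fuel = 1.39 g = 1.39/1000 kg = 0.001390 kg
Hc = 28.2500 / 0.001390 = 20323.74 kJ/kg


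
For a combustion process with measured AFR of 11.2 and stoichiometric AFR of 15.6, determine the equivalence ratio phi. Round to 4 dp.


phi = AFR_stoich / AFR_actual
phi = 15.6 / 11.2 = 1.3929


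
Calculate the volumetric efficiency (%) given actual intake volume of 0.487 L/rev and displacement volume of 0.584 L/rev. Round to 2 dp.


eta_v = (V_actual / V_disp) * 100
Ratio = 0.487 / 0.584 = 0.8339
eta_v = 0.8339 * 100 = 83.39%


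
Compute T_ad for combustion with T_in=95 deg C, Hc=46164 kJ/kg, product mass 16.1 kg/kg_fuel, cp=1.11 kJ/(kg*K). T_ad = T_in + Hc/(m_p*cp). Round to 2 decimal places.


T_ad = T_in + Hc / (m_p * cp)
Denominator = 16.1 * 1.11 = 17.8710
Temperature rise = 46164 / 17.8710 = 2583.18 K
T_ad = 95 + 2583.18 = 2678.18 deg C


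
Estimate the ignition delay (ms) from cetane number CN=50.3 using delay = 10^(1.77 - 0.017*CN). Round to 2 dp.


delay = 10^(1.77 - 0.017*CN)
Exponent = 1.77 - 0.017*50.3 = 0.9149
delay = 10^0.9149 = 8.22 ms


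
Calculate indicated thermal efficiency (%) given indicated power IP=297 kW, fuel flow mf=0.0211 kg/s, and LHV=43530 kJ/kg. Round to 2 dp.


eta_ith = (IP / (mf * LHV)) * 100
Denominator = 0.0211 * 43530 = 918.4830 kW
eta_ith = (297 / 918.4830) * 100 = 32.34%


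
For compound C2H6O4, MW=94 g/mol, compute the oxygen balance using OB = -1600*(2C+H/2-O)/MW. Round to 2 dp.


OB = -1600 * (2C + H/2 - O) / MW
Inner = 2*2 + 6/2 - 4 = 3.00
OB = -1600 * 3.00 / 94 = -51.06%


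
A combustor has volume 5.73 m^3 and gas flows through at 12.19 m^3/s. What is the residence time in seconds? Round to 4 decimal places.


tau = V / Q_flow
tau = 5.73 / 12.19 = 0.4701 s


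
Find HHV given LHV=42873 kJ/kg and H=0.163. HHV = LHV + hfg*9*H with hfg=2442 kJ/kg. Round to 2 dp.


HHV = LHV + hfg * 9 * H
Water addition = 2442 * 9 * 0.163 = 3582.414 kJ/kg
HHV = 42873 + 3582.414 = 46455.41 kJ/kg


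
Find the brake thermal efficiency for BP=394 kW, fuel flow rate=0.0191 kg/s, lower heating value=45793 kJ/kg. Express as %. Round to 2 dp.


eta_BTE = (BP / (mf * LHV)) * 100
Denominator = 0.0191 * 45793 = 874.6463 kW
eta_BTE = (394 / 874.6463) * 100 = 45.05%


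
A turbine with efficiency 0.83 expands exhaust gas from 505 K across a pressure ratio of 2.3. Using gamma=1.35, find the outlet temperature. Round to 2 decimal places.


T_out = T_in * (1 - eta * (1 - PR^(-(gamma-1)/gamma)))
Exponent = -(1.35-1)/1.35 = -0.25925926
PR^exp = 2.3^(-0.25925926) = 0.80578413
Factor = 1 - 0.83*(1 - 0.80578413) = 0.83880083
T_out = 505 * 0.83880083 = 423.59 K


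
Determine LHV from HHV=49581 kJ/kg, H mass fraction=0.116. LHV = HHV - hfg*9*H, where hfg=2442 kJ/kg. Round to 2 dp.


LHV = HHV - hfg * 9 * H
Water correction = 2442 * 9 * 0.116 = 2549.448 kJ/kg
LHV = 49581 - 2549.448 = 47031.55 kJ/kg


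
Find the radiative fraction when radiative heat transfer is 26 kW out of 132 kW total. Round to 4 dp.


f_rad = Q_rad / Q_total
f_rad = 26 / 132 = 0.1970


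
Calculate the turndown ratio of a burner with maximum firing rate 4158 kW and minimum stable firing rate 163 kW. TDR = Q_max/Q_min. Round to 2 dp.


TDR = Q_max / Q_min
TDR = 4158 / 163 = 25.51


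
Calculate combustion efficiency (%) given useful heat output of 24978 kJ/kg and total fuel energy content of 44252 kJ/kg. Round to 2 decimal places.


Efficiency = (Q_useful / Q_fuel) * 100
Efficiency = (24978 / 44252) * 100
Efficiency = 0.5644 * 100 = 56.44%


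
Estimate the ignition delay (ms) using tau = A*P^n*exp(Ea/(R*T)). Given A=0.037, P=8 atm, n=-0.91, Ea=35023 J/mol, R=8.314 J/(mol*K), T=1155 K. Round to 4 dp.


tau = A * P^n * exp(Ea/(R*T))
P^n = 8^(-0.91) = 0.15072598
Ea/(R*T) = 35023/(8.314*1155) = 3.647215
exp(Ea/(R*T)) = 38.367655
tau = 0.037 * 0.15072598 * 38.367655 = 0.2140 ms


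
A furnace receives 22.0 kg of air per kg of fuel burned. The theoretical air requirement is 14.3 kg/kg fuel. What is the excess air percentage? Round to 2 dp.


Excess air = actual - stoichiometric = 22.0 - 14.3 = 7.70 kg/kg fuel
Excess air % = (excess / stoich) * 100 = (7.70 / 14.3) * 100 = 53.85%


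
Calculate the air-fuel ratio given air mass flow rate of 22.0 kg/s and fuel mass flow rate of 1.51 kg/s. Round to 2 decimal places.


AFR = m_air / m_fuel
AFR = 22.0 / 1.51 = 14.57


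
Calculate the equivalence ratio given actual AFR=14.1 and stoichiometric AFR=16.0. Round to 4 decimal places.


phi = AFR_stoich / AFR_actual
phi = 16.0 / 14.1 = 1.1348


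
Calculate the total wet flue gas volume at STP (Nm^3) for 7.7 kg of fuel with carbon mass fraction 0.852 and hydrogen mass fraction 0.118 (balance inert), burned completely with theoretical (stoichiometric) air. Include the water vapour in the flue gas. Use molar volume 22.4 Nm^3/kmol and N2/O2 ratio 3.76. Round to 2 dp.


Per kg fuel: CO2 = (C/12 kmol)*22.4 = (0.852/12)*22.4 = 1.59040 Nm^3
Per kg fuel: H2O = (H/2 kmol)*22.4 = (0.118/2)*22.4 = 1.32160 Nm^3
O2 needed per kg fuel = C/12 + H/4 = 0.852/12 + 0.118/4 = 0.10050000 kmol
Per kg fuel: N2 = O2*3.76*22.4 = 0.10050000*3.76*22.4 = 8.46451 Nm^3
Total per kg = 1.59040 + 1.32160 + 8.46451 = 11.37651 Nm^3
Total = 11.37651 * 7.7 = 87.60 Nm^3


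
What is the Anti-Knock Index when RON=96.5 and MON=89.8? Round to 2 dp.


AKI = (RON + MON) / 2
AKI = (96.5 + 89.8) / 2
AKI = 186.3 / 2 = 93.15


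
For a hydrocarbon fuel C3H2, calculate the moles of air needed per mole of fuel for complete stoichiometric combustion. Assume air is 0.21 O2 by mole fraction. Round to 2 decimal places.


Balanced combustion: C3H2 + 3.5 O2 -> 3 CO2 + 1 H2O
O2 needed = C + H/4 = 3 + 2/4 = 3.50 moles
Air moles = O2 / 0.21 = 3.50 / 0.21 = 16.67 moles air


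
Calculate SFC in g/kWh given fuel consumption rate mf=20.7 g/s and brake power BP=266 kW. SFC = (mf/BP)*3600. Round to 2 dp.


SFC = (mf / BP) * 3600
Rate = 20.7 / 266 = 0.077820 g/(s*kW)
SFC = 0.077820 * 3600 = 280.15 g/kWh


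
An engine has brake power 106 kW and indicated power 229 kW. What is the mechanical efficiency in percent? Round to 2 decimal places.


eta_mech = (BP / IP) * 100
Ratio = 106 / 229 = 0.4629
eta_mech = 0.4629 * 100 = 46.29%


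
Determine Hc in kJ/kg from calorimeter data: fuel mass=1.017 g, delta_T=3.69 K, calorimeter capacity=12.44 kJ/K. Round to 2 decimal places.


Hc = C_cal * delta_T / m_fuel
Q_released = 12.44 * 3.69 = 45.9036 kJ
m_fuel = 1.017 g = 1.017/1000 kg = 0.001017 kg
Hc = 45.9036 / 0.001017 = 45136.28 kJ/kg


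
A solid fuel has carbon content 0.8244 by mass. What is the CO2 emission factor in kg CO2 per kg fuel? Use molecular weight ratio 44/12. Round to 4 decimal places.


EF = C_frac * (M_CO2 / M_C)
EF = 0.8244 * (44/12)
EF = 0.8244 * 3.666667 = 3.0228 kg_CO2/kg_fuel


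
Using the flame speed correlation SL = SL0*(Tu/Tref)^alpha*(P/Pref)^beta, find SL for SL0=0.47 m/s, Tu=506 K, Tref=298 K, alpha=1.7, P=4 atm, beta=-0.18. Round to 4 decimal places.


SL = SL0 * (Tu/Tref)^alpha * (P/Pref)^beta
T ratio = 506/298 = 1.69798658
(T ratio)^alpha = 1.69798658^1.7 = 2.459734
(P/Pref)^beta = 4^(-0.18) = 0.779165
SL = 0.47 * 2.459734 * 0.779165 = 0.9008 m/s


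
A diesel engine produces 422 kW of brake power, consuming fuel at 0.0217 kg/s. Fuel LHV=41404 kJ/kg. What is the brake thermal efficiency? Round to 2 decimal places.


eta_BTE = (BP / (mf * LHV)) * 100
Denominator = 0.0217 * 41404 = 898.4668 kW
eta_BTE = (422 / 898.4668) * 100 = 46.97%


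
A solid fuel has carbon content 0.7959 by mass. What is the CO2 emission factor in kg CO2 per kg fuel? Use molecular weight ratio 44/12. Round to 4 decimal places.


EF = C_frac * (M_CO2 / M_C)
EF = 0.7959 * (44/12)
EF = 0.7959 * 3.666667 = 2.9183 kg_CO2/kg_fuel


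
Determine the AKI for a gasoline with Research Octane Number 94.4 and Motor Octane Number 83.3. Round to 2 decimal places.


AKI = (RON + MON) / 2
AKI = (94.4 + 83.3) / 2
AKI = 177.7 / 2 = 88.85


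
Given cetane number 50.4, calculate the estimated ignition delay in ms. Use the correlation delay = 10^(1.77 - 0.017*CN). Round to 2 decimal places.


delay = 10^(1.77 - 0.017*CN)
Exponent = 1.77 - 0.017*50.4 = 0.9132
delay = 10^0.9132 = 8.19 ms


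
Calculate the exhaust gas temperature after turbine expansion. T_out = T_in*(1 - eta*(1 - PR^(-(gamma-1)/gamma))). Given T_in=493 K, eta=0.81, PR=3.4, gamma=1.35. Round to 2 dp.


T_out = T_in * (1 - eta * (1 - PR^(-(gamma-1)/gamma)))
Exponent = -(1.35-1)/1.35 = -0.25925926
PR^exp = 3.4^(-0.25925926) = 0.72813041
Factor = 1 - 0.81*(1 - 0.72813041) = 0.77978563
T_out = 493 * 0.77978563 = 384.43 K


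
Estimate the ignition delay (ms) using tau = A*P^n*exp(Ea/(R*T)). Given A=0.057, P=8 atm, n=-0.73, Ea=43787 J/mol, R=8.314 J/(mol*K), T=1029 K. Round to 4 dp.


tau = A * P^n * exp(Ea/(R*T))
P^n = 8^(-0.73) = 0.21915143
Ea/(R*T) = 43787/(8.314*1029) = 5.118230
exp(Ea/(R*T)) = 167.039444
tau = 0.057 * 0.21915143 * 167.039444 = 2.0866 ms


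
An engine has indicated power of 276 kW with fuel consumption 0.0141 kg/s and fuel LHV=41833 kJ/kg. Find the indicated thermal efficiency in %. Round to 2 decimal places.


eta_ith = (IP / (mf * LHV)) * 100
Denominator = 0.0141 * 41833 = 589.8453 kW
eta_ith = (276 / 589.8453) * 100 = 46.79%


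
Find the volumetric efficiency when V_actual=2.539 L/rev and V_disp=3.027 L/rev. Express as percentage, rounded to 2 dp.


eta_v = (V_actual / V_disp) * 100
Ratio = 2.539 / 3.027 = 0.8388
eta_v = 0.8388 * 100 = 83.88%


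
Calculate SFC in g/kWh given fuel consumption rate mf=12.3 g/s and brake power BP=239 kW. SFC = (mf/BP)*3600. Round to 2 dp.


SFC = (mf / BP) * 3600
Rate = 12.3 / 239 = 0.051464 g/(s*kW)
SFC = 0.051464 * 3600 = 185.27 g/kWh


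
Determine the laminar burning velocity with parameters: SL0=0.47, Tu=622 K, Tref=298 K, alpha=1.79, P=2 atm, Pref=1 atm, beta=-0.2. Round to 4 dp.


SL = SL0 * (Tu/Tref)^alpha * (P/Pref)^beta
T ratio = 622/298 = 2.08724832
(T ratio)^alpha = 2.08724832^1.79 = 3.732825
(P/Pref)^beta = 2^(-0.2) = 0.870551
SL = 0.47 * 3.732825 * 0.870551 = 1.5273 m/s


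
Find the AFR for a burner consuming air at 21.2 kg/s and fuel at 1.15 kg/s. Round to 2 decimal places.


AFR = m_air / m_fuel
AFR = 21.2 / 1.15 = 18.43


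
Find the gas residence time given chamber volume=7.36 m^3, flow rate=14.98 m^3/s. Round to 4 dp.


tau = V / Q_flow
tau = 7.36 / 14.98 = 0.4913 s


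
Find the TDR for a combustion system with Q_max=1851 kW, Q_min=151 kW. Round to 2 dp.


TDR = Q_max / Q_min
TDR = 1851 / 151 = 12.26


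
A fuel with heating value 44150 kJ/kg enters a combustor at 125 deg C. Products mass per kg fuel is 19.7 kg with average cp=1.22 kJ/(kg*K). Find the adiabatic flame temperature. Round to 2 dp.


T_ad = T_in + Hc / (m_p * cp)
Denominator = 19.7 * 1.22 = 24.0340
Temperature rise = 44150 / 24.0340 = 1836.98 K
T_ad = 125 + 1836.98 = 1961.98 deg C


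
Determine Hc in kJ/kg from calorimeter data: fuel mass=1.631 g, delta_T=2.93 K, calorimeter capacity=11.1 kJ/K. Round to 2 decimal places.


Hc = C_cal * delta_T / m_fuel
Q_released = 11.1 * 2.93 = 32.5230 kJ
m_fuel = 1.631 g = 1.631/1000 kg = 0.001631 kg
Hc = 32.5230 / 0.001631 = 19940.53 kJ/kg


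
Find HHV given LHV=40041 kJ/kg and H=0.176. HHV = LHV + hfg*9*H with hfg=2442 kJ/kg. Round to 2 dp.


HHV = LHV + hfg * 9 * H
Water addition = 2442 * 9 * 0.176 = 3868.128 kJ/kg
HHV = 40041 + 3868.128 = 43909.13 kJ/kg


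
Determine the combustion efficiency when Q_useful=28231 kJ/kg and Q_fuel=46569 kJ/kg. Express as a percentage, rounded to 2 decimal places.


Efficiency = (Q_useful / Q_fuel) * 100
Efficiency = (28231 / 46569) * 100
Efficiency = 0.6062 * 100 = 60.62%


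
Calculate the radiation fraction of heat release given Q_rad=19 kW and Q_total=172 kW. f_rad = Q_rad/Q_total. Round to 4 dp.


f_rad = Q_rad / Q_total
f_rad = 19 / 172 = 0.1105


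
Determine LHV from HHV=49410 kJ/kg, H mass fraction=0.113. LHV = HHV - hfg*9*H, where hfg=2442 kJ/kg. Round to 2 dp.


LHV = HHV - hfg * 9 * H
Water correction = 2442 * 9 * 0.113 = 2483.514 kJ/kg
LHV = 49410 - 2483.514 = 46926.49 kJ/kg


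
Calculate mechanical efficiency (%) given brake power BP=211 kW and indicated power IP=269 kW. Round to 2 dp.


eta_mech = (BP / IP) * 100
Ratio = 211 / 269 = 0.7844
eta_mech = 0.7844 * 100 = 78.44%


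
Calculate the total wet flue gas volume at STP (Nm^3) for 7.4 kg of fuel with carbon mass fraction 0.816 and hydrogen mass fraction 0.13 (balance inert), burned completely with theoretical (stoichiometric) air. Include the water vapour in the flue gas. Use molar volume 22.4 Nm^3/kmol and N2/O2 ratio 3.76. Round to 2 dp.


Per kg fuel: CO2 = (C/12 kmol)*22.4 = (0.816/12)*22.4 = 1.52320 Nm^3
Per kg fuel: H2O = (H/2 kmol)*22.4 = (0.13/2)*22.4 = 1.45600 Nm^3
O2 needed per kg fuel = C/12 + H/4 = 0.816/12 + 0.13/4 = 0.10050000 kmol
Per kg fuel: N2 = O2*3.76*22.4 = 0.10050000*3.76*22.4 = 8.46451 Nm^3
Total per kg = 1.52320 + 1.45600 + 8.46451 = 11.44371 Nm^3
Total = 11.44371 * 7.4 = 84.68 Nm^3


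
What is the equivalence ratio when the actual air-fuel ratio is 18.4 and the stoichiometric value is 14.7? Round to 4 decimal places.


phi = AFR_stoich / AFR_actual
phi = 14.7 / 18.4 = 0.7989


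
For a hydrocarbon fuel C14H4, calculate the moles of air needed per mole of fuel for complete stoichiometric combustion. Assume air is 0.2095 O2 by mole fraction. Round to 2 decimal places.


Balanced combustion: C14H4 + 15 O2 -> 14 CO2 + 2 H2O
O2 needed = C + H/4 = 14 + 4/4 = 15.00 moles
Air moles = O2 / 0.2095 = 15.00 / 0.2095 = 71.60 moles air


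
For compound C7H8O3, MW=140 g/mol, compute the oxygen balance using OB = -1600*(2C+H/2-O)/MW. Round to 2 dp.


OB = -1600 * (2C + H/2 - O) / MW
Inner = 2*7 + 8/2 - 3 = 15.00
OB = -1600 * 15.00 / 140 = -171.43%


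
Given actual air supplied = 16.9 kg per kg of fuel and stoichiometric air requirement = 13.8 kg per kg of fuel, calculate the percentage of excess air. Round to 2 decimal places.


Excess air = actual - stoichiometric = 16.9 - 13.8 = 3.10 kg/kg fuel
Excess air % = (excess / stoich) * 100 = (3.10 / 13.8) * 100 = 22.46%


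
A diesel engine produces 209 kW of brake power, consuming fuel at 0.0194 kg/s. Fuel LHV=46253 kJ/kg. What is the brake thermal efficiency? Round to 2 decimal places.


eta_BTE = (BP / (mf * LHV)) * 100
Denominator = 0.0194 * 46253 = 897.3082 kW
eta_BTE = (209 / 897.3082) * 100 = 23.29%


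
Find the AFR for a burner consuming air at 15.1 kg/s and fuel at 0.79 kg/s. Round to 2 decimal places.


AFR = m_air / m_fuel
AFR = 15.1 / 0.79 = 19.11


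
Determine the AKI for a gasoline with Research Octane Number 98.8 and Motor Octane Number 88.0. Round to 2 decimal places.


AKI = (RON + MON) / 2
AKI = (98.8 + 88.0) / 2
AKI = 186.8 / 2 = 93.40


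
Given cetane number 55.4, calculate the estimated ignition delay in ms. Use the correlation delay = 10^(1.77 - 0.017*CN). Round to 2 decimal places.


delay = 10^(1.77 - 0.017*CN)
Exponent = 1.77 - 0.017*55.4 = 0.8282
delay = 10^0.8282 = 6.73 ms


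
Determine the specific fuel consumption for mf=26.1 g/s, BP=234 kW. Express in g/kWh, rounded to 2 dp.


SFC = (mf / BP) * 3600
Rate = 26.1 / 234 = 0.111538 g/(s*kW)
SFC = 0.111538 * 3600 = 401.54 g/kWh


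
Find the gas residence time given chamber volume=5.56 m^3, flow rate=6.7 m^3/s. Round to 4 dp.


tau = V / Q_flow
tau = 5.56 / 6.7 = 0.8299 s


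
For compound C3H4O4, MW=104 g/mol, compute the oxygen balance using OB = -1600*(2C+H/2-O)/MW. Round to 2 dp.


OB = -1600 * (2C + H/2 - O) / MW
Inner = 2*3 + 4/2 - 4 = 4.00
OB = -1600 * 4.00 / 104 = -61.54%


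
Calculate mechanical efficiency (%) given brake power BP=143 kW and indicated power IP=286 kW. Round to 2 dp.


eta_mech = (BP / IP) * 100
Ratio = 143 / 286 = 0.5000
eta_mech = 0.5000 * 100 = 50.00%


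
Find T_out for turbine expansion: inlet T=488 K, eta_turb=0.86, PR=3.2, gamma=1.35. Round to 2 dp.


T_out = T_in * (1 - eta * (1 - PR^(-(gamma-1)/gamma)))
Exponent = -(1.35-1)/1.35 = -0.25925926
PR^exp = 3.2^(-0.25925926) = 0.73966521
Factor = 1 - 0.86*(1 - 0.73966521) = 0.77611208
T_out = 488 * 0.77611208 = 378.74 K


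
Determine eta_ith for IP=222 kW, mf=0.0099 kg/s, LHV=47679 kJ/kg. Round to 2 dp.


eta_ith = (IP / (mf * LHV)) * 100
Denominator = 0.0099 * 47679 = 472.0221 kW
eta_ith = (222 / 472.0221) * 100 = 47.03%


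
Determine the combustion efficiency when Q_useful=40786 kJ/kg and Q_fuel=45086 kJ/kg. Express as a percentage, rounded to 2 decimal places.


Efficiency = (Q_useful / Q_fuel) * 100
Efficiency = (40786 / 45086) * 100
Efficiency = 0.9046 * 100 = 90.46%


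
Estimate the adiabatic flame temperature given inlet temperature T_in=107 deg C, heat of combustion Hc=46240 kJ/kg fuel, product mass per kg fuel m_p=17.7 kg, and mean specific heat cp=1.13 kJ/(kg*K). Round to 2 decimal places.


T_ad = T_in + Hc / (m_p * cp)
Denominator = 17.7 * 1.13 = 20.0010
Temperature rise = 46240 / 20.0010 = 2311.88 K
T_ad = 107 + 2311.88 = 2418.88 deg C


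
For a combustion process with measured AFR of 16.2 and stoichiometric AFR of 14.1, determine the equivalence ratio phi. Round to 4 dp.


phi = AFR_stoich / AFR_actual
phi = 14.1 / 16.2 = 0.8704


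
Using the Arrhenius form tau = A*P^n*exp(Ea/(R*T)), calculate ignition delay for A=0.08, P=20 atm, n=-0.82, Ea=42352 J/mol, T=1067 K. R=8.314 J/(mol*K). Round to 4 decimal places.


tau = A * P^n * exp(Ea/(R*T))
P^n = 20^(-0.82) = 0.08573446
Ea/(R*T) = 42352/(8.314*1067) = 4.774188
exp(Ea/(R*T)) = 118.414081
tau = 0.08 * 0.08573446 * 118.414081 = 0.8122 ms


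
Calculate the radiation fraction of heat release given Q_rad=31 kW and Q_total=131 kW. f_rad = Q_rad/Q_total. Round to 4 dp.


f_rad = Q_rad / Q_total
f_rad = 31 / 131 = 0.2366


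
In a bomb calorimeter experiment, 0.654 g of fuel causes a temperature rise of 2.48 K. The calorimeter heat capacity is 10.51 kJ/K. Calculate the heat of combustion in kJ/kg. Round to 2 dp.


Hc = C_cal * delta_T / m_fuel
Q_released = 10.51 * 2.48 = 26.0648 kJ
m_fuel = 0.654 g = 0.654/1000 kg = 0.000654 kg
Hc = 26.0648 / 0.000654 = 39854.43 kJ/kg


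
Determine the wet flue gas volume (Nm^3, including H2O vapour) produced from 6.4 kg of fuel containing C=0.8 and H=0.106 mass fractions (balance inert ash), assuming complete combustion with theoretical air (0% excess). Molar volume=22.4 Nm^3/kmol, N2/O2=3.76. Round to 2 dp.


Per kg fuel: CO2 = (C/12 kmol)*22.4 = (0.8/12)*22.4 = 1.49333 Nm^3
Per kg fuel: H2O = (H/2 kmol)*22.4 = (0.106/2)*22.4 = 1.18720 Nm^3
O2 needed per kg fuel = C/12 + H/4 = 0.8/12 + 0.106/4 = 0.09316667 kmol
Per kg fuel: N2 = O2*3.76*22.4 = 0.09316667*3.76*22.4 = 7.84687 Nm^3
Total per kg = 1.49333 + 1.18720 + 7.84687 = 10.52740 Nm^3
Total = 10.52740 * 6.4 = 67.38 Nm^3


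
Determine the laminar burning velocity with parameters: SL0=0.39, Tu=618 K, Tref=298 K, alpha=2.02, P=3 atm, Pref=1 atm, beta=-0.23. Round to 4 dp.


SL = SL0 * (Tu/Tref)^alpha * (P/Pref)^beta
T ratio = 618/298 = 2.07382550
(T ratio)^alpha = 2.07382550^2.02 = 4.363951
(P/Pref)^beta = 3^(-0.23) = 0.776716
SL = 0.39 * 4.363951 * 0.776716 = 1.3219 m/s


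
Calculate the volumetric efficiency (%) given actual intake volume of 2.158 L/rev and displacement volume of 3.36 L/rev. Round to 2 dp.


eta_v = (V_actual / V_disp) * 100
Ratio = 2.158 / 3.36 = 0.6423
eta_v = 0.6423 * 100 = 64.23%


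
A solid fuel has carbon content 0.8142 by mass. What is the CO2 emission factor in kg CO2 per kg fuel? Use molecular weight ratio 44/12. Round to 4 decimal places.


EF = C_frac * (M_CO2 / M_C)
EF = 0.8142 * (44/12)
EF = 0.8142 * 3.666667 = 2.9854 kg_CO2/kg_fuel


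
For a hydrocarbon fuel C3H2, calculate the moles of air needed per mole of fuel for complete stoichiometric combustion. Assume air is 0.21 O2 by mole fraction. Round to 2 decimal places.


Balanced combustion: C3H2 + 3.5 O2 -> 3 CO2 + 1 H2O
O2 needed = C + H/4 = 3 + 2/4 = 3.50 moles
Air moles = O2 / 0.21 = 3.50 / 0.21 = 16.67 moles air


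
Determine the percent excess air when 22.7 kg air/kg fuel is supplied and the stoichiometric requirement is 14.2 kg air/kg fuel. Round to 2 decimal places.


Excess air = actual - stoichiometric = 22.7 - 14.2 = 8.50 kg/kg fuel
Excess air % = (excess / stoich) * 100 = (8.50 / 14.2) * 100 = 59.86%


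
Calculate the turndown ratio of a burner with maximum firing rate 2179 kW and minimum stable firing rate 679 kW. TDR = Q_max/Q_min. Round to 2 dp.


TDR = Q_max / Q_min
TDR = 2179 / 679 = 3.21


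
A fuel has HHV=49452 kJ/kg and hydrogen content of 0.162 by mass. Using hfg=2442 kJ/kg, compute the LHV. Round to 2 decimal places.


LHV = HHV - hfg * 9 * H
Water correction = 2442 * 9 * 0.162 = 3560.436 kJ/kg
LHV = 49452 - 3560.436 = 45891.56 kJ/kg


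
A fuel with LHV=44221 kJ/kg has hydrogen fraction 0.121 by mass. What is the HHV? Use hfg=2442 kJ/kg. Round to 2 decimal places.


HHV = LHV + hfg * 9 * H
Water addition = 2442 * 9 * 0.121 = 2659.338 kJ/kg
HHV = 44221 + 2659.338 = 46880.34 kJ/kg


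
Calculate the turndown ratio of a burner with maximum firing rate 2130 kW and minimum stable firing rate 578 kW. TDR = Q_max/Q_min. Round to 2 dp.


TDR = Q_max / Q_min
TDR = 2130 / 578 = 3.69


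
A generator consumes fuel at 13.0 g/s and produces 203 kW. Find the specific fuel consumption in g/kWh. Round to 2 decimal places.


SFC = (mf / BP) * 3600
Rate = 13.0 / 203 = 0.064039 g/(s*kW)
SFC = 0.064039 * 3600 = 230.54 g/kWh


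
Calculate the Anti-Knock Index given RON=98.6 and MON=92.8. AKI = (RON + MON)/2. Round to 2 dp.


AKI = (RON + MON) / 2
AKI = (98.6 + 92.8) / 2
AKI = 191.4 / 2 = 95.70


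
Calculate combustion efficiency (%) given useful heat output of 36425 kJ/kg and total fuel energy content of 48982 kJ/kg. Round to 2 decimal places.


Efficiency = (Q_useful / Q_fuel) * 100
Efficiency = (36425 / 48982) * 100
Efficiency = 0.7436 * 100 = 74.36%


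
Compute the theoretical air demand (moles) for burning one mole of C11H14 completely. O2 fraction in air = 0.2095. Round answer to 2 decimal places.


Balanced combustion: C11H14 + 14.5 O2 -> 11 CO2 + 7 H2O
O2 needed = C + H/4 = 11 + 14/4 = 14.50 moles
Air moles = O2 / 0.2095 = 14.50 / 0.2095 = 69.21 moles air


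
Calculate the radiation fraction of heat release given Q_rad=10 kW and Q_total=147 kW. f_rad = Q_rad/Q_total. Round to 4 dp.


f_rad = Q_rad / Q_total
f_rad = 10 / 147 = 0.0680


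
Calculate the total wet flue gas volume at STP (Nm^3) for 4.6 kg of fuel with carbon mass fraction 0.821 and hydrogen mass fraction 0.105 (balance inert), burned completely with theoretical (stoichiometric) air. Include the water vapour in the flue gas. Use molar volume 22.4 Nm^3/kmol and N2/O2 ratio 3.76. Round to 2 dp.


Per kg fuel: CO2 = (C/12 kmol)*22.4 = (0.821/12)*22.4 = 1.53253 Nm^3
Per kg fuel: H2O = (H/2 kmol)*22.4 = (0.105/2)*22.4 = 1.17600 Nm^3
O2 needed per kg fuel = C/12 + H/4 = 0.821/12 + 0.105/4 = 0.09466667 kmol
Per kg fuel: N2 = O2*3.76*22.4 = 0.09466667*3.76*22.4 = 7.97321 Nm^3
Total per kg = 1.53253 + 1.17600 + 7.97321 = 10.68174 Nm^3
Total = 10.68174 * 4.6 = 49.14 Nm^3


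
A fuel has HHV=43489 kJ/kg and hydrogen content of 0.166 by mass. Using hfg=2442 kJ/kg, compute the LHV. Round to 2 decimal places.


LHV = HHV - hfg * 9 * H
Water correction = 2442 * 9 * 0.166 = 3648.348 kJ/kg
LHV = 43489 - 3648.348 = 39840.65 kJ/kg


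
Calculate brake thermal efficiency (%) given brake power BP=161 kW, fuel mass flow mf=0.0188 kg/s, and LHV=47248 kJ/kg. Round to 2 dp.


eta_BTE = (BP / (mf * LHV)) * 100
Denominator = 0.0188 * 47248 = 888.2624 kW
eta_BTE = (161 / 888.2624) * 100 = 18.13%


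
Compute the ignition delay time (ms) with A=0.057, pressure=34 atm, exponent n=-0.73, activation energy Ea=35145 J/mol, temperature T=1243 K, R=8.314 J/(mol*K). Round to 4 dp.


tau = A * P^n * exp(Ea/(R*T))
P^n = 34^(-0.73) = 0.07621148
Ea/(R*T) = 35145/(8.314*1243) = 3.400810
exp(Ea/(R*T)) = 29.988388
tau = 0.057 * 0.07621148 * 29.988388 = 0.1303 ms


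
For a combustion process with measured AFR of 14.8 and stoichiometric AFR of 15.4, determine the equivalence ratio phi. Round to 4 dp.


phi = AFR_stoich / AFR_actual
phi = 15.4 / 14.8 = 1.0405


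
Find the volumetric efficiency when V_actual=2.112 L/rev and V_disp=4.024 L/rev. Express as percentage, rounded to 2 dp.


eta_v = (V_actual / V_disp) * 100
Ratio = 2.112 / 4.024 = 0.5249
eta_v = 0.5249 * 100 = 52.49%


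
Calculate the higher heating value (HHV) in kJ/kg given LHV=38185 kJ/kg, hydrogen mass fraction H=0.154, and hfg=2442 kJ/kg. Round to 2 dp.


HHV = LHV + hfg * 9 * H
Water addition = 2442 * 9 * 0.154 = 3384.612 kJ/kg
HHV = 38185 + 3384.612 = 41569.61 kJ/kg


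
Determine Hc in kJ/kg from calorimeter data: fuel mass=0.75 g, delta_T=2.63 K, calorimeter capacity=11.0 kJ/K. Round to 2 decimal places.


Hc = C_cal * delta_T / m_fuel
Q_released = 11.0 * 2.63 = 28.9300 kJ
m_fuel = 0.75 g = 0.75/1000 kg = 0.000750 kg
Hc = 28.9300 / 0.000750 = 38573.33 kJ/kg


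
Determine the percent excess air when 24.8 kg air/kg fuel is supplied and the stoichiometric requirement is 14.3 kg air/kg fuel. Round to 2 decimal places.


Excess air = actual - stoichiometric = 24.8 - 14.3 = 10.50 kg/kg fuel
Excess air % = (excess / stoich) * 100 = (10.50 / 14.3) * 100 = 73.43%


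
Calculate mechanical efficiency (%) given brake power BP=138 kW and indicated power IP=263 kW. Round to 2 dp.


eta_mech = (BP / IP) * 100
Ratio = 138 / 263 = 0.5247
eta_mech = 0.5247 * 100 = 52.47%
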